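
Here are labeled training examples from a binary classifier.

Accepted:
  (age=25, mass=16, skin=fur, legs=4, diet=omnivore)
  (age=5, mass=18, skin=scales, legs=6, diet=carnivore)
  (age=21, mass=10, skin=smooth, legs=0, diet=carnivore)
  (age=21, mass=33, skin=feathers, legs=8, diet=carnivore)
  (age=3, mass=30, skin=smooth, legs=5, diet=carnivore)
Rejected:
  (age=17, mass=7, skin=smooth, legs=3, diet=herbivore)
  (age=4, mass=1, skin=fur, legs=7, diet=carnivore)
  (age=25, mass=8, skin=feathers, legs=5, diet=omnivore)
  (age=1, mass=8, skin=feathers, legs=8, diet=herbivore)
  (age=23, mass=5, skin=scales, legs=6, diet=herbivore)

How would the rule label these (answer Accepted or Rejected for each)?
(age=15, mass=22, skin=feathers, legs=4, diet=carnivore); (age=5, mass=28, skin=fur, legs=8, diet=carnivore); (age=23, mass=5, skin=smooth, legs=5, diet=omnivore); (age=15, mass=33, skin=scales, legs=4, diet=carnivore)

Rule: mass ≥ 10. This holds for each 'Accepted' example and fails for each 'Rejected' one.
(age=15, mass=22, skin=feathers, legs=4, diet=carnivore): mass = 22 — fits, so Accepted. (age=5, mass=28, skin=fur, legs=8, diet=carnivore): mass = 28 — fits, so Accepted. (age=23, mass=5, skin=smooth, legs=5, diet=omnivore): mass = 5 — fails the rule, so Rejected. (age=15, mass=33, skin=scales, legs=4, diet=carnivore): mass = 33 — fits, so Accepted.

Accepted, Accepted, Rejected, Accepted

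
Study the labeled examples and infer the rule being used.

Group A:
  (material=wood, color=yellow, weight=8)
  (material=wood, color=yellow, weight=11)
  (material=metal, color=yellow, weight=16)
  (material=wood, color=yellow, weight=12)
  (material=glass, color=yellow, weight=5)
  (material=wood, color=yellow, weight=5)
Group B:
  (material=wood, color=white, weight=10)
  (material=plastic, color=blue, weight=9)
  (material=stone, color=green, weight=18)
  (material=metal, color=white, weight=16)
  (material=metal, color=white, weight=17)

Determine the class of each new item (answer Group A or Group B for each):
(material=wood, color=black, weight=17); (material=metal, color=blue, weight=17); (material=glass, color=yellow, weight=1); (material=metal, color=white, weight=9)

Group B, Group B, Group A, Group B

All 'Group A' examples share one property — color is yellow — and every 'Group B' example lacks it.
(material=wood, color=black, weight=17): Group B (color is black). (material=metal, color=blue, weight=17): Group B (color is blue). (material=glass, color=yellow, weight=1): Group A (color is yellow). (material=metal, color=white, weight=9): Group B (color is white).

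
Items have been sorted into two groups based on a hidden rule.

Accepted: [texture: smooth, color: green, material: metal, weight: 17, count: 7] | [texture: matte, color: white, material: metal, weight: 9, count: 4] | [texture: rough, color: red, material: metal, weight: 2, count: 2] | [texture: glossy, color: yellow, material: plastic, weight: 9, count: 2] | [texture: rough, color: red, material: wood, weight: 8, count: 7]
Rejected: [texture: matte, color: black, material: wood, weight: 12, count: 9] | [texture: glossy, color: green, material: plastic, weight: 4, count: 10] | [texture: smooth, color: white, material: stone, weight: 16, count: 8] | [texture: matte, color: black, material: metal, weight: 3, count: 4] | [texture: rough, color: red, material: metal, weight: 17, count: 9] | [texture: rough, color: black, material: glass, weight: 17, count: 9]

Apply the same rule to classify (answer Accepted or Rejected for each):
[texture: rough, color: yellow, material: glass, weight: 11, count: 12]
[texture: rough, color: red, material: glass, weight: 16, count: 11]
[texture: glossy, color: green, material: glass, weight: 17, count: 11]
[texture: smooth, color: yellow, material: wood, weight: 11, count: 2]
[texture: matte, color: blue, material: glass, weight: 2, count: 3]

The rule appears to be: weight ≠ 3 AND count ≤ 7.
Rejected: [texture: rough, color: yellow, material: glass, weight: 11, count: 12], since weight = 11, count = 12.
Rejected: [texture: rough, color: red, material: glass, weight: 16, count: 11], since weight = 16, count = 11.
Rejected: [texture: glossy, color: green, material: glass, weight: 17, count: 11], since weight = 17, count = 11.
Accepted: [texture: smooth, color: yellow, material: wood, weight: 11, count: 2], since weight = 11, count = 2.
Accepted: [texture: matte, color: blue, material: glass, weight: 2, count: 3], since weight = 2, count = 3.

Rejected, Rejected, Rejected, Accepted, Accepted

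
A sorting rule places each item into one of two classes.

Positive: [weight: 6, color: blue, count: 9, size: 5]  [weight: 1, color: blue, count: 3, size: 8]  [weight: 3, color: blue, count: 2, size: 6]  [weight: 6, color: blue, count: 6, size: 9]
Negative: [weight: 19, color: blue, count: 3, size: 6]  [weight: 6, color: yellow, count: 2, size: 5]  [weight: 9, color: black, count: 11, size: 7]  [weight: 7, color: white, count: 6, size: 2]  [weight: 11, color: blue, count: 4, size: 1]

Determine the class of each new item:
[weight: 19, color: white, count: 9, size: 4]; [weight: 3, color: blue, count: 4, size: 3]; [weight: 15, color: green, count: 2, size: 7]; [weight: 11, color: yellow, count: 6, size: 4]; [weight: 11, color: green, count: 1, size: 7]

Negative, Positive, Negative, Negative, Negative

Every 'Positive' example satisfies: color is blue AND weight ≤ 6. None of the 'Negative' examples do.
[weight: 19, color: white, count: 9, size: 4] → color is white, weight = 19 → Negative.
[weight: 3, color: blue, count: 4, size: 3] → color is blue, weight = 3 → Positive.
[weight: 15, color: green, count: 2, size: 7] → color is green, weight = 15 → Negative.
[weight: 11, color: yellow, count: 6, size: 4] → color is yellow, weight = 11 → Negative.
[weight: 11, color: green, count: 1, size: 7] → color is green, weight = 11 → Negative.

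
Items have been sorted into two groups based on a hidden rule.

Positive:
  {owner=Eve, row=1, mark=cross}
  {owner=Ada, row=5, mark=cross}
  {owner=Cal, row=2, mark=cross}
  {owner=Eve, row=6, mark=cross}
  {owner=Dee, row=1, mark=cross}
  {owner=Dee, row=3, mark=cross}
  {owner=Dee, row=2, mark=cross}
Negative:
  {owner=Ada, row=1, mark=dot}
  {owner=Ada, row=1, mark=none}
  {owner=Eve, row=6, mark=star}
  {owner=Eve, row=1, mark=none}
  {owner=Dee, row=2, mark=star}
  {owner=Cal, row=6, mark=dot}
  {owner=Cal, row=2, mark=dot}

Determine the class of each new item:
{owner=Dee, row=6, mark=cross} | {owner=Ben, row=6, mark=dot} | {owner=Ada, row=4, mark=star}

Positive, Negative, Negative

The rule appears to be: mark is cross.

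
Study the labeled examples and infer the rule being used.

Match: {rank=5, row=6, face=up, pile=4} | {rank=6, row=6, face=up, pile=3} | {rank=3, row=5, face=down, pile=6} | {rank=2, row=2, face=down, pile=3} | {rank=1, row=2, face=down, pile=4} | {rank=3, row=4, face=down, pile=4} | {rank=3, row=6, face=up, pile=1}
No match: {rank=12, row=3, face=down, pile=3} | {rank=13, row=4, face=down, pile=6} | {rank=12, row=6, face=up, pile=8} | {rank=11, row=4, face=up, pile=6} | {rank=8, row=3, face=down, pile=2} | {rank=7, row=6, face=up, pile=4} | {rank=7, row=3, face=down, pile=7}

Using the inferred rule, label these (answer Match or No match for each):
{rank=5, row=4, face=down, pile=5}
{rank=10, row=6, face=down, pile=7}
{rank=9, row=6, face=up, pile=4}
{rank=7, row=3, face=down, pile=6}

Match, No match, No match, No match

A rule that fits every label: rank ≤ 6 — true of each 'Match' example, false of each 'No match' one.
{rank=5, row=4, face=down, pile=5} → rank = 5 → Match. {rank=10, row=6, face=down, pile=7} → rank = 10 → No match. {rank=9, row=6, face=up, pile=4} → rank = 9 → No match. {rank=7, row=3, face=down, pile=6} → rank = 7 → No match.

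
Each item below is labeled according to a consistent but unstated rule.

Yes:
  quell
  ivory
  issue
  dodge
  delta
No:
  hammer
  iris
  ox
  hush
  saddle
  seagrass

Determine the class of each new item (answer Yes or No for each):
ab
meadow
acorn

No, No, Yes

All 'Yes' examples share one property — odd length — and every 'No' example lacks it.
No: ab, since length 2. No: meadow, since length 6. Yes: acorn, since length 5.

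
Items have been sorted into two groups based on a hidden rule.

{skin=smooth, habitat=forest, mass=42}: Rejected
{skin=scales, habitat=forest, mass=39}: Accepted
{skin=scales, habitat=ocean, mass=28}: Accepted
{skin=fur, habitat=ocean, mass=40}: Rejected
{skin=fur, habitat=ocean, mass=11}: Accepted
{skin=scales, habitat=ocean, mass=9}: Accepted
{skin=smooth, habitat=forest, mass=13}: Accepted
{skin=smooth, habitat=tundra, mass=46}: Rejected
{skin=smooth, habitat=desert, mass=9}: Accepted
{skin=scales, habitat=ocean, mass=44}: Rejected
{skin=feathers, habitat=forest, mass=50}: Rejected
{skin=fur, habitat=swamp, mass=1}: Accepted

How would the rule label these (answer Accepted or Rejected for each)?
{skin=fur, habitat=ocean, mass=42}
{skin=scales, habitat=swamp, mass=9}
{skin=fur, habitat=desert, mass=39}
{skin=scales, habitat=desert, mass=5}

The common property of the 'Accepted' items is: mass ≤ 39. No 'Rejected' item has it.
{skin=fur, habitat=ocean, mass=42} — mass = 42, hence Rejected. {skin=scales, habitat=swamp, mass=9} — mass = 9, hence Accepted. {skin=fur, habitat=desert, mass=39} — mass = 39, hence Accepted. {skin=scales, habitat=desert, mass=5} — mass = 5, hence Accepted.

Rejected, Accepted, Accepted, Accepted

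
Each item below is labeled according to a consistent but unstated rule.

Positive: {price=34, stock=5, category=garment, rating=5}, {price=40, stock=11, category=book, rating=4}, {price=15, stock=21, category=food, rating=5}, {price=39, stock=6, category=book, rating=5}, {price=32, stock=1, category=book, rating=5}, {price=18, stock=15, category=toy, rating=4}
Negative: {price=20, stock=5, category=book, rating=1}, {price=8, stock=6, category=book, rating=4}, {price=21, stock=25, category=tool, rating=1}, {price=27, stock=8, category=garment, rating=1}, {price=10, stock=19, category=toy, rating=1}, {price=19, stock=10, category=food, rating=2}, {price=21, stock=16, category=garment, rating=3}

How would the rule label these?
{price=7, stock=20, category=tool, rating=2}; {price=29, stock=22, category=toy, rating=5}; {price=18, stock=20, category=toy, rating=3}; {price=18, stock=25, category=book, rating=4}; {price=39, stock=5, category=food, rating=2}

The pattern is that an item is 'Positive' exactly when: rating ≥ 4 AND price ≥ 10.

Negative, Positive, Negative, Positive, Negative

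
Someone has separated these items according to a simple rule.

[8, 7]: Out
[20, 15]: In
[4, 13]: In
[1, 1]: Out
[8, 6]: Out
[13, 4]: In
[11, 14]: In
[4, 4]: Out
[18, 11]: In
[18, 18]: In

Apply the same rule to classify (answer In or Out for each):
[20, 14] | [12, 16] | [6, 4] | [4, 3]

In, In, Out, Out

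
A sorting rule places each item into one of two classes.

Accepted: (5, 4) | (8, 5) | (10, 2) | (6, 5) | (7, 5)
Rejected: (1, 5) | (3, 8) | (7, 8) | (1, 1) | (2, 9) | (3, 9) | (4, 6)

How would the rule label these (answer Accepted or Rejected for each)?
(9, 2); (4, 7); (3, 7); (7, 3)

Accepted, Rejected, Rejected, Accepted

The distinguishing property — first > second — holds for all the 'Accepted' cases and none of the 'Rejected' cases.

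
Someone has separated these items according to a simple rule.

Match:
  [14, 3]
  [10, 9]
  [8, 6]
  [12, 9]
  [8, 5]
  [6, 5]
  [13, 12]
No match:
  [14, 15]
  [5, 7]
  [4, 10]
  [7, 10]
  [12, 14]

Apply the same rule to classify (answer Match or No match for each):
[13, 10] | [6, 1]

The simplest hypothesis consistent with all the labels is: first > second.
[13, 10] — 13 > 10, hence Match. [6, 1] — 6 > 1, hence Match.

Match, Match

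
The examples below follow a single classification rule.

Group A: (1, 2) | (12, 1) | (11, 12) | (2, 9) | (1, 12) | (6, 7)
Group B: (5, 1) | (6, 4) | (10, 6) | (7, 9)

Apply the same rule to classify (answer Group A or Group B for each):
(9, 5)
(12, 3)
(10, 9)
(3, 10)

The simplest hypothesis consistent with all the labels is: sum is odd.
(9, 5): 9+5 = 14 — does not satisfy this, so Group B. (12, 3): 12+3 = 15 — satisfies this, so Group A. (10, 9): 10+9 = 19 — satisfies this, so Group A. (3, 10): 3+10 = 13 — satisfies this, so Group A.

Group B, Group A, Group A, Group A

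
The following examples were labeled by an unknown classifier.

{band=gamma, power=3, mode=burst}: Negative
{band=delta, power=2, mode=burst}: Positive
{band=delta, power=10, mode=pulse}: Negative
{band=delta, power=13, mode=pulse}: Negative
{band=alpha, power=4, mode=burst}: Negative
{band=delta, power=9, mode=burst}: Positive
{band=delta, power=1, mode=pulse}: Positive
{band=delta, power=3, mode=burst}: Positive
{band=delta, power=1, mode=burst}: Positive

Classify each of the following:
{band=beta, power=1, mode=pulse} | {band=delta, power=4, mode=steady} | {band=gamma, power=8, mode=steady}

The common property of the 'Positive' items is: band is delta AND power ≤ 9. No 'Negative' item has it.
{band=beta, power=1, mode=pulse}: Negative (band is beta, power = 1). {band=delta, power=4, mode=steady}: Positive (band is delta, power = 4). {band=gamma, power=8, mode=steady}: Negative (band is gamma, power = 8).

Negative, Positive, Negative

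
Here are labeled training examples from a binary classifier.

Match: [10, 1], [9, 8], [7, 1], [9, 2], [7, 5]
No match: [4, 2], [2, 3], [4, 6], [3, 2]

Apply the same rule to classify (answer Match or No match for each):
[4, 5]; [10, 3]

No match, Match

Every 'Match' example satisfies: first ≥ 5. None of the 'No match' examples do.
[4, 5] → first 4 → No match.
[10, 3] → first 10 → Match.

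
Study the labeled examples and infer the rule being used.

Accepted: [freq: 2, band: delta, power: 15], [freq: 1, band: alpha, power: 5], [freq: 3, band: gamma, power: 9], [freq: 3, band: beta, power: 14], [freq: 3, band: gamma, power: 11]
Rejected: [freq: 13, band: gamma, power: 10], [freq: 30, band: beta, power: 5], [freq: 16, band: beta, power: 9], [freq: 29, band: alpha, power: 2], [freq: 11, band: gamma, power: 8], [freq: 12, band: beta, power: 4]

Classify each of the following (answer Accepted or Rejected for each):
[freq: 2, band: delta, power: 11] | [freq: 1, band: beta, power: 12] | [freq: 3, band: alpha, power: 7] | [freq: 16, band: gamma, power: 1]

Accepted, Accepted, Accepted, Rejected

Rule: freq ≤ 3. This holds for each 'Accepted' example and fails for each 'Rejected' one.
[freq: 2, band: delta, power: 11] → freq = 2 → Accepted. [freq: 1, band: beta, power: 12] → freq = 1 → Accepted. [freq: 3, band: alpha, power: 7] → freq = 3 → Accepted. [freq: 16, band: gamma, power: 1] → freq = 16 → Rejected.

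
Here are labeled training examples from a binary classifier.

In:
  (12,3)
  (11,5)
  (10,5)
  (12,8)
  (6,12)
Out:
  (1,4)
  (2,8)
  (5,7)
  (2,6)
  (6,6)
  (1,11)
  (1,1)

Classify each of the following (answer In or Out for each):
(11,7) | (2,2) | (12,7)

In, Out, In

One predicate separates the groups cleanly: sum ≥ 15.
(11,7): 11+7 = 18 — satisfies this, so In. (2,2): 2+2 = 4 — fails the rule, so Out. (12,7): 12+7 = 19 — satisfies this, so In.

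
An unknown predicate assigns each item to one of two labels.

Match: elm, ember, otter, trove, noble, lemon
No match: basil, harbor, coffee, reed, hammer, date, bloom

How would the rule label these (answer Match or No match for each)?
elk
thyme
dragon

Match, Match, No match

The classifier is using: odd length AND contains 'e'.
elk — length 3, has 'e', hence Match. thyme — length 5, has 'e', hence Match. dragon — length 6, no 'e', hence No match.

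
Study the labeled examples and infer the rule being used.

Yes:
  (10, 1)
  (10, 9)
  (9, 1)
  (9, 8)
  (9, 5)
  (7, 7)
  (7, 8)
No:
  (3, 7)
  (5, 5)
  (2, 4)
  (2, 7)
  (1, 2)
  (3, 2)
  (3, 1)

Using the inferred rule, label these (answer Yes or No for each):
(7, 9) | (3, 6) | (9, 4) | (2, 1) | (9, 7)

The common property of the 'Yes' items is: first ≥ 7. No 'No' item has it.
(7, 9) → first 7 → Yes.
(3, 6) → first 3 → No.
(9, 4) → first 9 → Yes.
(2, 1) → first 2 → No.
(9, 7) → first 9 → Yes.

Yes, No, Yes, No, Yes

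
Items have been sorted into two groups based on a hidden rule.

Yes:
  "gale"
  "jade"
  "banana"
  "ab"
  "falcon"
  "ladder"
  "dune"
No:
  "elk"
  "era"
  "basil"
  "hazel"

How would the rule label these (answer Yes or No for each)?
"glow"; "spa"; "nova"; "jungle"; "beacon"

Checking candidate rules against both groups, what survives is: even length.
"glow": length 4 — satisfies this, so Yes.
"spa": length 3 — doesn't qualify, so No.
"nova": length 4 — satisfies this, so Yes.
"jungle": length 6 — satisfies this, so Yes.
"beacon": length 6 — satisfies this, so Yes.

Yes, No, Yes, Yes, Yes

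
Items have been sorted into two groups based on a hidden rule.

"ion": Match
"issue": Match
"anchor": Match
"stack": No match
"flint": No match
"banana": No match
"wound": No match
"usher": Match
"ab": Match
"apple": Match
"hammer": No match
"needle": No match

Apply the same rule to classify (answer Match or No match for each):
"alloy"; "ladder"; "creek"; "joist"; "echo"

Match, No match, No match, No match, Match

Comparing the two groups points to one rule — starts with a vowel.
"alloy": starts with 'a' — satisfies this, so Match. "ladder": starts with 'l' — fails this test, so No match. "creek": starts with 'c' — fails this test, so No match. "joist": starts with 'j' — fails this test, so No match. "echo": starts with 'e' — satisfies this, so Match.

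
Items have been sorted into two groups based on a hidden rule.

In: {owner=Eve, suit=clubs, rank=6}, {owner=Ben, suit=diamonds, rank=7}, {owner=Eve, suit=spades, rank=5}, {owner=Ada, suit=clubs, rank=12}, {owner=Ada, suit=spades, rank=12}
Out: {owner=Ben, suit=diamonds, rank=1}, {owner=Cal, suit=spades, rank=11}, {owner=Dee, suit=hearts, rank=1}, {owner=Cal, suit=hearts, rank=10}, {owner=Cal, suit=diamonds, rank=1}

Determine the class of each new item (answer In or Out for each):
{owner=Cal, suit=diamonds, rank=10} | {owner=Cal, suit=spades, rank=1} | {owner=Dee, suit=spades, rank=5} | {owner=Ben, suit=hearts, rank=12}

Out, Out, In, In

'In' ⟺ owner is not Cal AND rank ≥ 5.
{owner=Cal, suit=diamonds, rank=10}: owner is Cal, rank = 10, lacks this property → Out. {owner=Cal, suit=spades, rank=1}: owner is Cal, rank = 1, lacks this property → Out. {owner=Dee, suit=spades, rank=5}: owner is Dee, rank = 5, fits → In. {owner=Ben, suit=hearts, rank=12}: owner is Ben, rank = 12, fits → In.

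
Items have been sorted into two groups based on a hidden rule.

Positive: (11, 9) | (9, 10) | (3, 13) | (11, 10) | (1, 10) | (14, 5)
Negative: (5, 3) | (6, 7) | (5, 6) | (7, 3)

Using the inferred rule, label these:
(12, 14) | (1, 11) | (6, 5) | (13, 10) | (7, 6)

Positive, Positive, Negative, Positive, Negative

The common property of the 'Positive' items is: max ≥ 9. No 'Negative' item has it.
(12, 14): max 14, satisfies this → Positive.
(1, 11): max 11, satisfies this → Positive.
(6, 5): max 6, does not satisfy this → Negative.
(13, 10): max 13, satisfies this → Positive.
(7, 6): max 7, does not satisfy this → Negative.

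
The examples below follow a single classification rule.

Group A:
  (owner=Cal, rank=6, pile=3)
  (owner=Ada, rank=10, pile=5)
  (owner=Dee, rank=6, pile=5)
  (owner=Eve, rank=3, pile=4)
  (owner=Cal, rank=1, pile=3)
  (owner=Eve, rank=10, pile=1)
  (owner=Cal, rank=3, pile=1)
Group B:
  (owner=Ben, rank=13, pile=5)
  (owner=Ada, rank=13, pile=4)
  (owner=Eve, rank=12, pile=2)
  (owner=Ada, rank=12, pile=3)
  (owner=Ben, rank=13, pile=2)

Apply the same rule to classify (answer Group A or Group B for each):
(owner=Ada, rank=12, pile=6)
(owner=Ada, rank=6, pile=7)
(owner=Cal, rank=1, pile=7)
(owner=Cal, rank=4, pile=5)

Group B, Group A, Group A, Group A

The distinguishing property — rank ≤ 10 — holds for all the 'Group A' cases and none of the 'Group B' cases.
(owner=Ada, rank=12, pile=6): rank = 12, does not satisfy this → Group B. (owner=Ada, rank=6, pile=7): rank = 6, fits → Group A. (owner=Cal, rank=1, pile=7): rank = 1, fits → Group A. (owner=Cal, rank=4, pile=5): rank = 4, fits → Group A.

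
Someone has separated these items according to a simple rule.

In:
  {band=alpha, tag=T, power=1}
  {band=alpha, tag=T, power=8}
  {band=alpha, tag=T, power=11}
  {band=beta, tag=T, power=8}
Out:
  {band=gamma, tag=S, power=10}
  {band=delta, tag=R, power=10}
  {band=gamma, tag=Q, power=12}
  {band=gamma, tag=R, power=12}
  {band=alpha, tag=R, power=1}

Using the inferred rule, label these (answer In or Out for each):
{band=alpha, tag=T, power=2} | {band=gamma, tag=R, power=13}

In, Out

The rule appears to be: tag is T.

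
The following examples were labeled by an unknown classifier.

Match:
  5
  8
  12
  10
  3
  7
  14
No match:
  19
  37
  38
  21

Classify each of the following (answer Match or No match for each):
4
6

Match, Match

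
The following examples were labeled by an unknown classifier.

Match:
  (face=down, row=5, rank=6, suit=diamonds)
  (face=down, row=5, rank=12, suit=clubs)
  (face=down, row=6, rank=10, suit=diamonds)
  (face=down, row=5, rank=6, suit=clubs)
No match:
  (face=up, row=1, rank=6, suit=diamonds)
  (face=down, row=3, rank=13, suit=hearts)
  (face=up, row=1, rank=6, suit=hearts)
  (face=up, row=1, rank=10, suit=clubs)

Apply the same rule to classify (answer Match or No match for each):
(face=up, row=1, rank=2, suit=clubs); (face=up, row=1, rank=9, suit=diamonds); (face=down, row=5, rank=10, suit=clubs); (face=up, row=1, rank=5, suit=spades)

'Match' ⟺ row ≥ 5.
(face=up, row=1, rank=2, suit=clubs): No match (row = 1). (face=up, row=1, rank=9, suit=diamonds): No match (row = 1). (face=down, row=5, rank=10, suit=clubs): Match (row = 5). (face=up, row=1, rank=5, suit=spades): No match (row = 1).

No match, No match, Match, No match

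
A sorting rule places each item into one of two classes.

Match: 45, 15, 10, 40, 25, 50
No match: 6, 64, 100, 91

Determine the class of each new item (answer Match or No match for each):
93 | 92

No match, No match

The classifier is using: multiple of 5 AND at most 50.
93 → 93 = 5·18 + 3, 93 > 50 → No match.
92 → 92 = 5·18 + 2, 92 > 50 → No match.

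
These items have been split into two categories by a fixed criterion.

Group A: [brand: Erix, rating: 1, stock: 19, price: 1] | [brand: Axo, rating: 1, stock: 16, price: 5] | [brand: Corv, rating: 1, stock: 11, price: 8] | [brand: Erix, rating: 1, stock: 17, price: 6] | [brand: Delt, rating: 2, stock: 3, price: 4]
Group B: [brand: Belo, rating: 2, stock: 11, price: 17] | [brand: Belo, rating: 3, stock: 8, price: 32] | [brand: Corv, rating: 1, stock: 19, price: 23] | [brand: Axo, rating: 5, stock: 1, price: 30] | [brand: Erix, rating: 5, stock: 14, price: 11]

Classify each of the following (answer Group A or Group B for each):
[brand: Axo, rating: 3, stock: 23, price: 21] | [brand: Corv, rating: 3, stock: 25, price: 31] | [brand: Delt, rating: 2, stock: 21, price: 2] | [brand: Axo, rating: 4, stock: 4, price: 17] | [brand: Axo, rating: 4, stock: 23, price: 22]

One predicate separates the groups cleanly: price ≤ 8.
[brand: Axo, rating: 3, stock: 23, price: 21] — price = 21, hence Group B.
[brand: Corv, rating: 3, stock: 25, price: 31] — price = 31, hence Group B.
[brand: Delt, rating: 2, stock: 21, price: 2] — price = 2, hence Group A.
[brand: Axo, rating: 4, stock: 4, price: 17] — price = 17, hence Group B.
[brand: Axo, rating: 4, stock: 23, price: 22] — price = 22, hence Group B.

Group B, Group B, Group A, Group B, Group B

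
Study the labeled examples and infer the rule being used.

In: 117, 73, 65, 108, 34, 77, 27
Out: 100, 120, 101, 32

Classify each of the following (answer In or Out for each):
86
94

All 'In' examples share one property — digit sum ≥ 6 — and every 'Out' example lacks it.
86: digit sum 8+6 = 14, checks out → In. 94: digit sum 9+4 = 13, checks out → In.

In, In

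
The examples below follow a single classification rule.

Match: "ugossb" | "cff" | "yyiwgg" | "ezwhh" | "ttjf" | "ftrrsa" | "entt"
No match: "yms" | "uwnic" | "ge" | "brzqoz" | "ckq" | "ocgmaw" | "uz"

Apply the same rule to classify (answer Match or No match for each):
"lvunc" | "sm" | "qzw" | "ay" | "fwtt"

No match, No match, No match, No match, Match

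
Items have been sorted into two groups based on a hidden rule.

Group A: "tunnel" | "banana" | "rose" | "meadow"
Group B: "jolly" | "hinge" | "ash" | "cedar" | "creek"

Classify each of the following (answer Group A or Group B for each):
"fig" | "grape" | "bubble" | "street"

Group B, Group B, Group A, Group A

All 'Group A' examples share one property — even length — and every 'Group B' example lacks it.
"fig": length 3, doesn't qualify → Group B.
"grape": length 5, doesn't qualify → Group B.
"bubble": length 6, meets the rule → Group A.
"street": length 6, meets the rule → Group A.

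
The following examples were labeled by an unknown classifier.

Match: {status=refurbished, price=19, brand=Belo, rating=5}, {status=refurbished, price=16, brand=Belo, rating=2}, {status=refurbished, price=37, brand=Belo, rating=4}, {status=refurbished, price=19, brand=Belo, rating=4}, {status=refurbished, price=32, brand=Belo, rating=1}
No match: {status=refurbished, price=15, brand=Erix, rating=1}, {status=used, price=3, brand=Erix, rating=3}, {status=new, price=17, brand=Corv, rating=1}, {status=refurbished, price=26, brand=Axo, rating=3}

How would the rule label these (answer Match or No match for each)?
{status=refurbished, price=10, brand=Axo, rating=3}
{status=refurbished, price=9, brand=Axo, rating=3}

No match, No match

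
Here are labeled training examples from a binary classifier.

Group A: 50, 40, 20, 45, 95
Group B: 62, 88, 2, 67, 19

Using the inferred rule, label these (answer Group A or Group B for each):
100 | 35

'Group A' ⟺ multiple of 5.

Group A, Group A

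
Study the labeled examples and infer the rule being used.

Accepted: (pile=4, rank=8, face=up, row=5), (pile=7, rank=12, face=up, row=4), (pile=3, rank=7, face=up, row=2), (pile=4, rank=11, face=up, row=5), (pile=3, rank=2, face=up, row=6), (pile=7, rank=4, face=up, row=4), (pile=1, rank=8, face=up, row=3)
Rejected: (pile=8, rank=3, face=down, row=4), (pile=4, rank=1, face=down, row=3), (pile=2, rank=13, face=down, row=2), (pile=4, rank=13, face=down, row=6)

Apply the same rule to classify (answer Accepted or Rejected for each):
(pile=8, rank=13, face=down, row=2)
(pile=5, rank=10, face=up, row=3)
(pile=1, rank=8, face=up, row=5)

The simplest hypothesis consistent with all the labels is: face is up.
(pile=8, rank=13, face=down, row=2) → face is down → Rejected. (pile=5, rank=10, face=up, row=3) → face is up → Accepted. (pile=1, rank=8, face=up, row=5) → face is up → Accepted.

Rejected, Accepted, Accepted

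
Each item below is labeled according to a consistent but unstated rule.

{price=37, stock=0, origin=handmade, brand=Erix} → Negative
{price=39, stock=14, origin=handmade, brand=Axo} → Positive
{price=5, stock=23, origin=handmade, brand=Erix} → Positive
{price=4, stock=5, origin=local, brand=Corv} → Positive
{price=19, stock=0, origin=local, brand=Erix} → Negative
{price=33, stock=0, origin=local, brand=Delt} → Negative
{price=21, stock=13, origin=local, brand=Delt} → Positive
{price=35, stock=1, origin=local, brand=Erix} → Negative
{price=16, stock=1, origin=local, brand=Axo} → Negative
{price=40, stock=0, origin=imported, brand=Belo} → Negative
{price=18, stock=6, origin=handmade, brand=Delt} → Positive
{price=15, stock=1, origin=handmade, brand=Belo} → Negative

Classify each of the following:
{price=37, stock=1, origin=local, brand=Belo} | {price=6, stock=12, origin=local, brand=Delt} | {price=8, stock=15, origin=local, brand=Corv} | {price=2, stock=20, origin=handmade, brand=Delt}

Negative, Positive, Positive, Positive

One predicate separates the groups cleanly: stock ≥ 5.
{price=37, stock=1, origin=local, brand=Belo}: stock = 1, fails this test → Negative.
{price=6, stock=12, origin=local, brand=Delt}: stock = 12, matches → Positive.
{price=8, stock=15, origin=local, brand=Corv}: stock = 15, matches → Positive.
{price=2, stock=20, origin=handmade, brand=Delt}: stock = 20, matches → Positive.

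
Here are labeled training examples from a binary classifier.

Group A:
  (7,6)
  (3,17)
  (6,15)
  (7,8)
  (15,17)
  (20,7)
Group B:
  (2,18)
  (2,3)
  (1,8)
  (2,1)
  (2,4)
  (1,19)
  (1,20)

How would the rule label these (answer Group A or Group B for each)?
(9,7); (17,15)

Group A, Group A

The distinguishing property — first ≥ 3 — holds for all the 'Group A' cases and none of the 'Group B' cases.
(9,7): Group A (first 9). (17,15): Group A (first 17).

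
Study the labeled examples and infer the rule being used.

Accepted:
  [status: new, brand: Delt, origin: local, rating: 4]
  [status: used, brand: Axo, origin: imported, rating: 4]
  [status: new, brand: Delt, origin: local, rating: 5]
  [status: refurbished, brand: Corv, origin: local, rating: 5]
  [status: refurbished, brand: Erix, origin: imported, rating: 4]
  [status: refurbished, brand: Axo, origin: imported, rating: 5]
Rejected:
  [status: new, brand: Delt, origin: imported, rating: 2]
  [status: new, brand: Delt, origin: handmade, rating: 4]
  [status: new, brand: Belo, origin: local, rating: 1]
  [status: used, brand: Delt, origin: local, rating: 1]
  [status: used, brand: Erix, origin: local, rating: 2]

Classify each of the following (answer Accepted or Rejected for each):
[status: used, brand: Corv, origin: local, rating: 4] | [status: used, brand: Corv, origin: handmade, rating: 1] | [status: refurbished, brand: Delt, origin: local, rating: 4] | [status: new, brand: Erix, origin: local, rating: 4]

'Accepted' ⟺ origin is not handmade AND rating ≥ 4.

Accepted, Rejected, Accepted, Accepted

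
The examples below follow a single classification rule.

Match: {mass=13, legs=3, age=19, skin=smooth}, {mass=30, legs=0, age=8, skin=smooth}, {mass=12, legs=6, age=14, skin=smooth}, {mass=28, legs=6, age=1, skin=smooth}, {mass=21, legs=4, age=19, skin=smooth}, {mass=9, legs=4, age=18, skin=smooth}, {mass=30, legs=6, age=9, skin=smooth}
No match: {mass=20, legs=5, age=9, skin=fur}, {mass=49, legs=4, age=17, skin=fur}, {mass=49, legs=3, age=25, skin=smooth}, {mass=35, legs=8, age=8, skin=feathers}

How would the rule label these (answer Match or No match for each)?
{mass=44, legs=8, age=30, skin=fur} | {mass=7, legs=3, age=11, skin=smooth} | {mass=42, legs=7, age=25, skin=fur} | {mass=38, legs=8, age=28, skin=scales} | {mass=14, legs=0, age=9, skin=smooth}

The common property of the 'Match' items is: skin is smooth AND age ≤ 19. No 'No match' item has it.
{mass=44, legs=8, age=30, skin=fur} — skin is fur, age = 30, hence No match. {mass=7, legs=3, age=11, skin=smooth} — skin is smooth, age = 11, hence Match. {mass=42, legs=7, age=25, skin=fur} — skin is fur, age = 25, hence No match. {mass=38, legs=8, age=28, skin=scales} — skin is scales, age = 28, hence No match. {mass=14, legs=0, age=9, skin=smooth} — skin is smooth, age = 9, hence Match.

No match, Match, No match, No match, Match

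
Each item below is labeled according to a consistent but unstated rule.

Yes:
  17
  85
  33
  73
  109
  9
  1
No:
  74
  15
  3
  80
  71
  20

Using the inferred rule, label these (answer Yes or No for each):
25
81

Yes, Yes

A rule that fits every label: ≡ 1 (mod 4) — true of each 'Yes' example, false of each 'No' one.
25 — 25 mod 4 = 1, hence Yes. 81 — 81 mod 4 = 1, hence Yes.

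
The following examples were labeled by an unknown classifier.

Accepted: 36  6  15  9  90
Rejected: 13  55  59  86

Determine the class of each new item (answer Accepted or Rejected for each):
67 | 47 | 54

Rejected, Rejected, Accepted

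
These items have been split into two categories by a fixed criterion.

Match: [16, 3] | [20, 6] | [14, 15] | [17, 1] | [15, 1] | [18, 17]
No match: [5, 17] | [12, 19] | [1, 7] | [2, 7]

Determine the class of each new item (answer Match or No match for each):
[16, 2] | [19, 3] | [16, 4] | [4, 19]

Match, Match, Match, No match

The simplest hypothesis consistent with all the labels is: first ≥ 14.
[16, 2]: Match (first 16). [19, 3]: Match (first 19). [16, 4]: Match (first 16). [4, 19]: No match (first 4).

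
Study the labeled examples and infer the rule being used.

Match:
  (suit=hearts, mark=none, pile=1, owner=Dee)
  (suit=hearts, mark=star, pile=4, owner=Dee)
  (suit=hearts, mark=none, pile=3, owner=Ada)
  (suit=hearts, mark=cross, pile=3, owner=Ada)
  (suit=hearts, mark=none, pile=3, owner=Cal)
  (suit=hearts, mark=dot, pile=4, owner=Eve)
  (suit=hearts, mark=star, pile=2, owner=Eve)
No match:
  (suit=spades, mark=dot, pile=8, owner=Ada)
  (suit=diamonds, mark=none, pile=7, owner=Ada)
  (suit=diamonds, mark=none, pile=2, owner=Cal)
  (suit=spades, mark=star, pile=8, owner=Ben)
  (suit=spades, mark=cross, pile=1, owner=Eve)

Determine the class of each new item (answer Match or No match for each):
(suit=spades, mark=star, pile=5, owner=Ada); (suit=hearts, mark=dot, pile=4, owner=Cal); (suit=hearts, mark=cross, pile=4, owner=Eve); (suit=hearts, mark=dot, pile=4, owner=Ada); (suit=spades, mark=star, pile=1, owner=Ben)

'Match' ⟺ suit is hearts.

No match, Match, Match, Match, No match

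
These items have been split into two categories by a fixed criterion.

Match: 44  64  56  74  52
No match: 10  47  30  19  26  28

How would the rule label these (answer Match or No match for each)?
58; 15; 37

Match, No match, No match

Rule: even AND at least 44. This holds for each 'Match' example and fails for each 'No match' one.
58 — 58 is even, 58 ≥ 44, hence Match. 15 — 15 is odd, 15 < 44, hence No match. 37 — 37 is odd, 37 < 44, hence No match.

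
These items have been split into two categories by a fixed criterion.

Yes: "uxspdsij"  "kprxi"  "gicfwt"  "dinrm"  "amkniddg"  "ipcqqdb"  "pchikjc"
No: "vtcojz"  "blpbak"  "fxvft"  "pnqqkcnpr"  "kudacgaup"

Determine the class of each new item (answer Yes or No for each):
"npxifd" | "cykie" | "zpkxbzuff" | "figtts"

Yes, Yes, No, Yes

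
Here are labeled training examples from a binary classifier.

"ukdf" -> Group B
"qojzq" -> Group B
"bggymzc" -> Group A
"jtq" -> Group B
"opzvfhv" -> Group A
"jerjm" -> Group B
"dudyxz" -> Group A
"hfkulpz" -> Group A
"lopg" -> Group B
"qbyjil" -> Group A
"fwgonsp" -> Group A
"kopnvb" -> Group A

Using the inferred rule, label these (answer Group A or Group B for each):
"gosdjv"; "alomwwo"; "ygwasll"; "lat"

The pattern is that an item is 'Group A' exactly when: length ≥ 6.

Group A, Group A, Group A, Group B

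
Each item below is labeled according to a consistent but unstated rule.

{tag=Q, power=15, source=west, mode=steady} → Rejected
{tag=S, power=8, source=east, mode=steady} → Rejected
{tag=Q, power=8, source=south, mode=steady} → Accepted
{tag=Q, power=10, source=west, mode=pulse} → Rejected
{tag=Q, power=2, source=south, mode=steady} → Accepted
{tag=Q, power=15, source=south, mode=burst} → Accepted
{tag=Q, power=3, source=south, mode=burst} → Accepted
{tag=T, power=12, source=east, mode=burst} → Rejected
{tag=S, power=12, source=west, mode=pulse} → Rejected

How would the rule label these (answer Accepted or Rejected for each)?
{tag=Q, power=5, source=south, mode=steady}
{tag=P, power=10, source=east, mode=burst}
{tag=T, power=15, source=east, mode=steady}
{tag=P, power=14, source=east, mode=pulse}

One predicate separates the groups cleanly: source is south.

Accepted, Rejected, Rejected, Rejected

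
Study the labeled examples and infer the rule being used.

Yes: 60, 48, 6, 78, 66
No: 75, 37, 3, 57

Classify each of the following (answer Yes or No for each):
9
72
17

The rule appears to be: even.
9: 9 is odd, lacks this property → No. 72: 72 is even, passes → Yes. 17: 17 is odd, lacks this property → No.

No, Yes, No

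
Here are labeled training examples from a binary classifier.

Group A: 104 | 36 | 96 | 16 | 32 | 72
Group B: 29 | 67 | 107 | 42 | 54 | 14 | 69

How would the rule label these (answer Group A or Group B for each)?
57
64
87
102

Group B, Group A, Group B, Group B

Looking at the examples, the only property every 'Group A' case has and every 'Group B' case lacks is: multiple of 4.
57 → 57 = 4·14 + 1 → Group B. 64 → 64 = 4·16 → Group A. 87 → 87 = 4·21 + 3 → Group B. 102 → 102 = 4·25 + 2 → Group B.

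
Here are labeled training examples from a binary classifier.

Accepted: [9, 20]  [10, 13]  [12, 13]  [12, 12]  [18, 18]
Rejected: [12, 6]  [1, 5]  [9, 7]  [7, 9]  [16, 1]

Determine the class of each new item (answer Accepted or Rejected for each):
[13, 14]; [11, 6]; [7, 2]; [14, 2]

The classifier is using: sum ≥ 23.
[13, 14]: 13+14 = 27, matches → Accepted.
[11, 6]: 11+6 = 17, fails the rule → Rejected.
[7, 2]: 7+2 = 9, fails the rule → Rejected.
[14, 2]: 14+2 = 16, fails the rule → Rejected.

Accepted, Rejected, Rejected, Rejected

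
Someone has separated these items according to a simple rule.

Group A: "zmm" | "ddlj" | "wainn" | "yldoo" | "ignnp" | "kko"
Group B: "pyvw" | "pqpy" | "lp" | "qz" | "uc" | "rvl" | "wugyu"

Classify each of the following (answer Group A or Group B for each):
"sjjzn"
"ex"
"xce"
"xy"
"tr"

All 'Group A' examples share one property — has a double letter — and every 'Group B' example lacks it.
"sjjzn": 'jj' doubled — matches, so Group A. "ex": no doubled letter — lacks this property, so Group B. "xce": no doubled letter — lacks this property, so Group B. "xy": no doubled letter — lacks this property, so Group B. "tr": no doubled letter — lacks this property, so Group B.

Group A, Group B, Group B, Group B, Group B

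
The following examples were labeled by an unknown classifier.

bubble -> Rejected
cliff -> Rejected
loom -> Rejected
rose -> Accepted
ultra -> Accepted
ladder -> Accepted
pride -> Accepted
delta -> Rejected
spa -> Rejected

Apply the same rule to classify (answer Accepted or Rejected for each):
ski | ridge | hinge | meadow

Comparing the two groups points to one rule — contains 'r'.
ski → no 'r' → Rejected. ridge → has 'r' → Accepted. hinge → no 'r' → Rejected. meadow → no 'r' → Rejected.

Rejected, Accepted, Rejected, Rejected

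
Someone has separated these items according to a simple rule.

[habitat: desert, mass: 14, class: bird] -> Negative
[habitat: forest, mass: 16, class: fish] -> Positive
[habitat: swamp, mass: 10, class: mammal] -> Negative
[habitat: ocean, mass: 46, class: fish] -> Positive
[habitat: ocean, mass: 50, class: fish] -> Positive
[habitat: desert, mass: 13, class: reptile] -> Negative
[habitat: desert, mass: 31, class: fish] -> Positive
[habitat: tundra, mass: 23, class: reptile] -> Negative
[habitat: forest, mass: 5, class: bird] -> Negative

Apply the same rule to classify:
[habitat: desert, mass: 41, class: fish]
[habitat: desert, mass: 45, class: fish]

Looking at the examples, the only property every 'Positive' case has and every 'Negative' case lacks is: class is fish.
[habitat: desert, mass: 41, class: fish] — class is fish, hence Positive.
[habitat: desert, mass: 45, class: fish] — class is fish, hence Positive.

Positive, Positive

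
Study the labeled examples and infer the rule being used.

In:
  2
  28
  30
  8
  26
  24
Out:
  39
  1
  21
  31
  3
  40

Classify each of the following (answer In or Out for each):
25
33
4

All 'In' examples share one property — even AND at most 30 — and every 'Out' example lacks it.
25 → 25 is odd, 25 ≤ 30 → Out. 33 → 33 is odd, 33 > 30 → Out. 4 → 4 is even, 4 ≤ 30 → In.

Out, Out, In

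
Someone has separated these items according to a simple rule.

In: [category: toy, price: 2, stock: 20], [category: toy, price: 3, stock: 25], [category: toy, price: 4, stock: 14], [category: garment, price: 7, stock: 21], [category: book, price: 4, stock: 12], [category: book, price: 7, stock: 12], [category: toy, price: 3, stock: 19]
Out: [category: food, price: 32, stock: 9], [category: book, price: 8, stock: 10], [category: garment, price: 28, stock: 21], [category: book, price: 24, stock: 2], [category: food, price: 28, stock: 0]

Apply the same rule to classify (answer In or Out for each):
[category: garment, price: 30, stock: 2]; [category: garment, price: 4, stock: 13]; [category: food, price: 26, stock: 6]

The rule appears to be: price ≤ 7.
[category: garment, price: 30, stock: 2] → price = 30 → Out.
[category: garment, price: 4, stock: 13] → price = 4 → In.
[category: food, price: 26, stock: 6] → price = 26 → Out.

Out, In, Out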